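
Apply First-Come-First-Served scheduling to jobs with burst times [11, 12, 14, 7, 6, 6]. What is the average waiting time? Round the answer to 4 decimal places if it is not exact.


FCFS order (as given): [11, 12, 14, 7, 6, 6]
Waiting times:
  Job 1: wait = 0
  Job 2: wait = 11
  Job 3: wait = 23
  Job 4: wait = 37
  Job 5: wait = 44
  Job 6: wait = 50
Sum of waiting times = 165
Average waiting time = 165/6 = 27.5

27.5


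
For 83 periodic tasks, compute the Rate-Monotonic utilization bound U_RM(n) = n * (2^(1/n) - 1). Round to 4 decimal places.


Compute 2^(1/83) = 1.0083861392
Subtract 1: 1.0083861392 - 1 = 0.0083861392
Multiply by n: 83 * 0.0083861392 = 0.6960495536
Round to 4 dp: 0.6960

0.6960


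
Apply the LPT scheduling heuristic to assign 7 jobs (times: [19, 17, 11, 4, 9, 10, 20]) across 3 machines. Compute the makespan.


Sort jobs in decreasing order (LPT): [20, 19, 17, 11, 10, 9, 4]
Assign each job to the least loaded machine:
  Machine 1: jobs [20, 9], load = 29
  Machine 2: jobs [19, 10], load = 29
  Machine 3: jobs [17, 11, 4], load = 32
Makespan = max load = 32

32


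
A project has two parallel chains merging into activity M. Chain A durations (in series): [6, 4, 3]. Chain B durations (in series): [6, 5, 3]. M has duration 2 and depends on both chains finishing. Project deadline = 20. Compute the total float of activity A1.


Forward pass: ES(A1) = sum of predecessors on chain A = 0
EF = ES + duration = 0 + 6 = 6
Backward pass: LF(M) = deadline = 20; LS(M) = 20 - 2 = 18
LF(A1) = LS(M) - sum(successors on chain A) = 18 - 7 = 11
LS = LF - duration = 11 - 6 = 5
Total float = LS - ES = 5 - 0 = 5

5


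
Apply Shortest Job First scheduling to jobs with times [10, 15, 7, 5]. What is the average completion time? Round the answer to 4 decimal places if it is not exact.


SJF order (ascending): [5, 7, 10, 15]
Completion times:
  Job 1: burst=5, C=5
  Job 2: burst=7, C=12
  Job 3: burst=10, C=22
  Job 4: burst=15, C=37
Average completion = 76/4 = 19.0

19.0


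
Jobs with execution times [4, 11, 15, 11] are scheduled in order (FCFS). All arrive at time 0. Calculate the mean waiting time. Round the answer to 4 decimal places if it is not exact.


FCFS order (as given): [4, 11, 15, 11]
Waiting times:
  Job 1: wait = 0
  Job 2: wait = 4
  Job 3: wait = 15
  Job 4: wait = 30
Sum of waiting times = 49
Average waiting time = 49/4 = 12.25

12.25


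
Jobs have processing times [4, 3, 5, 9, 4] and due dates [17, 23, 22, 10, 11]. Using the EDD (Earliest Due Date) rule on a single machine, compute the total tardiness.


Sort by due date (EDD order): [(9, 10), (4, 11), (4, 17), (5, 22), (3, 23)]
Compute completion times and tardiness:
  Job 1: p=9, d=10, C=9, tardiness=max(0,9-10)=0
  Job 2: p=4, d=11, C=13, tardiness=max(0,13-11)=2
  Job 3: p=4, d=17, C=17, tardiness=max(0,17-17)=0
  Job 4: p=5, d=22, C=22, tardiness=max(0,22-22)=0
  Job 5: p=3, d=23, C=25, tardiness=max(0,25-23)=2
Total tardiness = 4

4


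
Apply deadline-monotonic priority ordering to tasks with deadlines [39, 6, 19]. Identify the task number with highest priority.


Sort tasks by relative deadline (ascending):
  Task 2: deadline = 6
  Task 3: deadline = 19
  Task 1: deadline = 39
Priority order (highest first): [2, 3, 1]
Highest priority task = 2

2


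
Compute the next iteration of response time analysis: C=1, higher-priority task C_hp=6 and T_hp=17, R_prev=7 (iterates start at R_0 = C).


R_next = C + ceil(R_prev / T_hp) * C_hp
ceil(7 / 17) = ceil(0.4118) = 1
Interference = 1 * 6 = 6
R_next = 1 + 6 = 7
R_next = R_prev, so the iteration has converged (response time = 7).

7


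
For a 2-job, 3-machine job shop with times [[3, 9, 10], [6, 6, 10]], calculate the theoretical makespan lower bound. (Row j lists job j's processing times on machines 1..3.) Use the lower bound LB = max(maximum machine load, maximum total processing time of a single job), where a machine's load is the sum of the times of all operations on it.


Machine loads:
  Machine 1: 3 + 6 = 9
  Machine 2: 9 + 6 = 15
  Machine 3: 10 + 10 = 20
Max machine load = 20
Job totals:
  Job 1: 22
  Job 2: 22
Max job total = 22
Lower bound = max(20, 22) = 22

22


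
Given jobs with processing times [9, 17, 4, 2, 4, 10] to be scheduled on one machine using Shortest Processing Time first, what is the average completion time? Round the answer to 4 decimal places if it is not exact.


Sort jobs by processing time (SPT order): [2, 4, 4, 9, 10, 17]
Compute completion times sequentially:
  Job 1: processing = 2, completes at 2
  Job 2: processing = 4, completes at 6
  Job 3: processing = 4, completes at 10
  Job 4: processing = 9, completes at 19
  Job 5: processing = 10, completes at 29
  Job 6: processing = 17, completes at 46
Sum of completion times = 112
Average completion time = 112/6 = 18.6667

18.6667


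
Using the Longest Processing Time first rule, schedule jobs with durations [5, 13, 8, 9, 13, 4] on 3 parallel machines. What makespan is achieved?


Sort jobs in decreasing order (LPT): [13, 13, 9, 8, 5, 4]
Assign each job to the least loaded machine:
  Machine 1: jobs [13, 5], load = 18
  Machine 2: jobs [13, 4], load = 17
  Machine 3: jobs [9, 8], load = 17
Makespan = max load = 18

18


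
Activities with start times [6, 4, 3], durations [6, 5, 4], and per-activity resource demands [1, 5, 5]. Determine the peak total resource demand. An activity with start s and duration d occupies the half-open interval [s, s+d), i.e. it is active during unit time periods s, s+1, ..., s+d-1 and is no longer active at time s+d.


Each activity i is active on [start_i, start_i + duration_i).
Compute total resource usage per time slot:
  t=0: active resources = [], total = 0
  t=1: active resources = [], total = 0
  t=2: active resources = [], total = 0
  t=3: active resources = [5], total = 5
  t=4: active resources = [5, 5], total = 10
  t=5: active resources = [5, 5], total = 10
  t=6: active resources = [1, 5, 5], total = 11
  t=7: active resources = [1, 5], total = 6
  t=8: active resources = [1, 5], total = 6
  t=9: active resources = [1], total = 1
  t=10: active resources = [1], total = 1
  t=11: active resources = [1], total = 1
Peak resource demand = 11

11


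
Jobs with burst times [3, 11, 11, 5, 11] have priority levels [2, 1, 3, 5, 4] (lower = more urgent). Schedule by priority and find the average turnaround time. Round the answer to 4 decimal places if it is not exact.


Sort by priority (ascending = highest first):
Order: [(1, 11), (2, 3), (3, 11), (4, 11), (5, 5)]
Completion times:
  Priority 1, burst=11, C=11
  Priority 2, burst=3, C=14
  Priority 3, burst=11, C=25
  Priority 4, burst=11, C=36
  Priority 5, burst=5, C=41
Average turnaround = 127/5 = 25.4

25.4


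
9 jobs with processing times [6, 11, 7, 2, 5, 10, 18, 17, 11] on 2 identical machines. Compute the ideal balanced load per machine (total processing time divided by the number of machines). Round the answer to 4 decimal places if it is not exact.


Total processing time = 6 + 11 + 7 + 2 + 5 + 10 + 18 + 17 + 11 = 87
Number of machines = 2
Ideal balanced load = 87 / 2 = 43.5

43.5


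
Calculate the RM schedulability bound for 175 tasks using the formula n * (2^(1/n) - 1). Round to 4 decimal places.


Compute 2^(1/175) = 1.0039686955
Subtract 1: 1.0039686955 - 1 = 0.0039686955
Multiply by n: 175 * 0.0039686955 = 0.6945217125
Round to 4 dp: 0.6945

0.6945


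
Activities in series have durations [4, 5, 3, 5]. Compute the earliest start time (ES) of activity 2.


Activity 2 starts after activities 1 through 1 complete.
Predecessor durations: [4]
ES = 4 = 4

4


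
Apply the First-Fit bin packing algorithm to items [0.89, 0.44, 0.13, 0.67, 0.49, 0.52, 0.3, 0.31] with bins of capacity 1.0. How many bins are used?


Place items sequentially using First-Fit:
  Item 0.89 -> new Bin 1
  Item 0.44 -> new Bin 2
  Item 0.13 -> Bin 2 (now 0.57)
  Item 0.67 -> new Bin 3
  Item 0.49 -> new Bin 4
  Item 0.52 -> new Bin 5
  Item 0.3 -> Bin 2 (now 0.87)
  Item 0.31 -> Bin 3 (now 0.98)
Total bins used = 5

5


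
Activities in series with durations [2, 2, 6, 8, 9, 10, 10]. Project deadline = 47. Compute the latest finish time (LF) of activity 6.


LF(activity 6) = deadline - sum of successor durations
Successors: activities 7 through 7 with durations [10]
Sum of successor durations = 10
LF = 47 - 10 = 37

37


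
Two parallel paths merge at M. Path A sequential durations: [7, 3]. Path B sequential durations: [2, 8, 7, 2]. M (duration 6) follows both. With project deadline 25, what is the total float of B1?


Forward pass: ES(B1) = sum of predecessors on chain B = 0
EF = ES + duration = 0 + 2 = 2
Backward pass: LF(M) = deadline = 25; LS(M) = 25 - 6 = 19
LF(B1) = LS(M) - sum(successors on chain B) = 19 - 17 = 2
LS = LF - duration = 2 - 2 = 0
Total float = LS - ES = 0 - 0 = 0

0


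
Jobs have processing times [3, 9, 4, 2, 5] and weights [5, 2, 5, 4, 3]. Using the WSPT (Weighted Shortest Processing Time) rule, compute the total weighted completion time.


Compute p/w ratios and sort ascending (WSPT): [(2, 4), (3, 5), (4, 5), (5, 3), (9, 2)]
Compute weighted completion times:
  Job (p=2,w=4): C=2, w*C=4*2=8
  Job (p=3,w=5): C=5, w*C=5*5=25
  Job (p=4,w=5): C=9, w*C=5*9=45
  Job (p=5,w=3): C=14, w*C=3*14=42
  Job (p=9,w=2): C=23, w*C=2*23=46
Total weighted completion time = 166

166


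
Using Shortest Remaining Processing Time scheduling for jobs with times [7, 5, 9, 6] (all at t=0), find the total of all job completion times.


Since all jobs arrive at t=0, SRPT equals SPT ordering.
SPT order: [5, 6, 7, 9]
Completion times:
  Job 1: p=5, C=5
  Job 2: p=6, C=11
  Job 3: p=7, C=18
  Job 4: p=9, C=27
Total completion time = 5 + 11 + 18 + 27 = 61

61


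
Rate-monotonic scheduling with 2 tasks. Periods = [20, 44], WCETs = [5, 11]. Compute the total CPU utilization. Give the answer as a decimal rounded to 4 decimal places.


Compute individual utilizations (exact fractions):
  Task 1: C/T = 5/20 = 1/4 (approx. 0.25)
  Task 2: C/T = 11/44 = 1/4 (approx. 0.25)
Total utilization U = 1/4 + 1/4 = 1/2
Rounded to 4 decimal places: U = 0.5000
RM (Liu & Layland) bound for 2 tasks = 0.828427; compare with U = 1/2 (approx. 0.500000)
U <= bound, so schedulable by RM sufficient condition.

0.5000


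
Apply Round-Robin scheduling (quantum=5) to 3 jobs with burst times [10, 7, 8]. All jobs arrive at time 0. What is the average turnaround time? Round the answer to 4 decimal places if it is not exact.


Time quantum = 5
Execution trace:
  J1 runs 5 units, time = 5
  J2 runs 5 units, time = 10
  J3 runs 5 units, time = 15
  J1 runs 5 units, time = 20
  J2 runs 2 units, time = 22
  J3 runs 3 units, time = 25
Finish times: [20, 22, 25]
Average turnaround = 67/3 = 22.3333

22.3333


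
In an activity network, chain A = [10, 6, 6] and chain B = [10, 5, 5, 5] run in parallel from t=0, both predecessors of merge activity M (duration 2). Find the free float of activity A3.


ES(A3) = sum of predecessors on chain A = 16
EF(A3) = ES + duration = 16 + 6 = 22
Successor of A3 is M. ES(M) = max(sum(A), sum(B)) = max(22, 25) = 25
Free float = ES(successor) - EF(current) = 25 - 22 = 3

3


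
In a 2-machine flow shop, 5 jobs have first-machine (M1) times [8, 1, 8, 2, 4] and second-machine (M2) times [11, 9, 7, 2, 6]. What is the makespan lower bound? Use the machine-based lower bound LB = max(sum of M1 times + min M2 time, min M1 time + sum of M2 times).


LB1 = sum(M1 times) + min(M2 times) = 23 + 2 = 25
LB2 = min(M1 times) + sum(M2 times) = 1 + 35 = 36
Lower bound = max(LB1, LB2) = max(25, 36) = 36

36


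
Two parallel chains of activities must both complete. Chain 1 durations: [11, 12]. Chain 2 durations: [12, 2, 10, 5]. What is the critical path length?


Path A total = 11 + 12 = 23
Path B total = 12 + 2 + 10 + 5 = 29
Critical path = longest path = max(23, 29) = 29

29


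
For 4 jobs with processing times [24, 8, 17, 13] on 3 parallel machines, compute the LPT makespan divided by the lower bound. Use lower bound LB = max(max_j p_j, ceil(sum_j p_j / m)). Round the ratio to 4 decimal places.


LPT order: [24, 17, 13, 8]
Machine loads after assignment: [24, 17, 21]
LPT makespan = 24
Lower bound = max(max_job, ceil(total/3)) = max(24, 21) = 24
Ratio = 24 / 24 = 1.0

1.0


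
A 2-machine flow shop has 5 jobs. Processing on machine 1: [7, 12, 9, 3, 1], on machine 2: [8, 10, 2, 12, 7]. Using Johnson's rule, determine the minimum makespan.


Apply Johnson's rule:
  Group 1 (a <= b): [(5, 1, 7), (4, 3, 12), (1, 7, 8)]
  Group 2 (a > b): [(2, 12, 10), (3, 9, 2)]
Optimal job order: [5, 4, 1, 2, 3]
Schedule:
  Job 5: M1 done at 1, M2 done at 8
  Job 4: M1 done at 4, M2 done at 20
  Job 1: M1 done at 11, M2 done at 28
  Job 2: M1 done at 23, M2 done at 38
  Job 3: M1 done at 32, M2 done at 40
Makespan = 40

40


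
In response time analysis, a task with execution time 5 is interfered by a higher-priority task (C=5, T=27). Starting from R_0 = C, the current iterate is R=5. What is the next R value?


R_next = C + ceil(R_prev / T_hp) * C_hp
ceil(5 / 27) = ceil(0.1852) = 1
Interference = 1 * 5 = 5
R_next = 5 + 5 = 10

10


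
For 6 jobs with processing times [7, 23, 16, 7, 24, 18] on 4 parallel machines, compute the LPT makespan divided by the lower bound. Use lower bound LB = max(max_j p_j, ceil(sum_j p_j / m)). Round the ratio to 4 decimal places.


LPT order: [24, 23, 18, 16, 7, 7]
Machine loads after assignment: [24, 23, 25, 23]
LPT makespan = 25
Lower bound = max(max_job, ceil(total/4)) = max(24, 24) = 24
Ratio = 25 / 24 = 1.0417

1.0417


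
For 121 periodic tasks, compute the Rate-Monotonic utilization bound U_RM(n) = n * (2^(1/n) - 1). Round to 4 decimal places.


Compute 2^(1/121) = 1.0057449283
Subtract 1: 1.0057449283 - 1 = 0.0057449283
Multiply by n: 121 * 0.0057449283 = 0.6951363243
Round to 4 dp: 0.6951

0.6951


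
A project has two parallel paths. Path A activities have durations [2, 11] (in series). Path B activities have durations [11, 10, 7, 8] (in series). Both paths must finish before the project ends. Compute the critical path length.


Path A total = 2 + 11 = 13
Path B total = 11 + 10 + 7 + 8 = 36
Critical path = longest path = max(13, 36) = 36

36


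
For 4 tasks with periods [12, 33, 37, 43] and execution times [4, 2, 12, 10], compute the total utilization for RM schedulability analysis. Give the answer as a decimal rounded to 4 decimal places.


Compute individual utilizations (exact fractions):
  Task 1: C/T = 4/12 = 1/3 (approx. 0.3333)
  Task 2: C/T = 2/33 (approx. 0.0606)
  Task 3: C/T = 12/37 (approx. 0.3243)
  Task 4: C/T = 10/43 (approx. 0.2326)
Total utilization U = 1/3 + 2/33 + 12/37 + 10/43 = 49921/52503
Rounded to 4 decimal places: U = 0.9508
RM (Liu & Layland) bound for 4 tasks = 0.756828; compare with U = 49921/52503 (approx. 0.950822)
bound < U <= 1, so the RM sufficient condition is not met (inconclusive; an exact test such as response-time analysis is needed).

0.9508


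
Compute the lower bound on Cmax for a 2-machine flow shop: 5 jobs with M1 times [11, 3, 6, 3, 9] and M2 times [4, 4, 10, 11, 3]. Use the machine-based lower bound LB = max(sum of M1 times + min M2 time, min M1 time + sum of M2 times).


LB1 = sum(M1 times) + min(M2 times) = 32 + 3 = 35
LB2 = min(M1 times) + sum(M2 times) = 3 + 32 = 35
Lower bound = max(LB1, LB2) = max(35, 35) = 35

35


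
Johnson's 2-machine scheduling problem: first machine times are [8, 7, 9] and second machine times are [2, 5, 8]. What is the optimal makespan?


Apply Johnson's rule:
  Group 1 (a <= b): []
  Group 2 (a > b): [(3, 9, 8), (2, 7, 5), (1, 8, 2)]
Optimal job order: [3, 2, 1]
Schedule:
  Job 3: M1 done at 9, M2 done at 17
  Job 2: M1 done at 16, M2 done at 22
  Job 1: M1 done at 24, M2 done at 26
Makespan = 26

26


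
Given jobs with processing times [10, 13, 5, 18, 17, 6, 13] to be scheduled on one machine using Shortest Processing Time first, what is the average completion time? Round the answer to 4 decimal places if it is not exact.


Sort jobs by processing time (SPT order): [5, 6, 10, 13, 13, 17, 18]
Compute completion times sequentially:
  Job 1: processing = 5, completes at 5
  Job 2: processing = 6, completes at 11
  Job 3: processing = 10, completes at 21
  Job 4: processing = 13, completes at 34
  Job 5: processing = 13, completes at 47
  Job 6: processing = 17, completes at 64
  Job 7: processing = 18, completes at 82
Sum of completion times = 264
Average completion time = 264/7 = 37.7143

37.7143


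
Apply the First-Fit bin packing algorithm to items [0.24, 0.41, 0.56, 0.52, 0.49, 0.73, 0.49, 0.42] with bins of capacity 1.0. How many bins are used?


Place items sequentially using First-Fit:
  Item 0.24 -> new Bin 1
  Item 0.41 -> Bin 1 (now 0.65)
  Item 0.56 -> new Bin 2
  Item 0.52 -> new Bin 3
  Item 0.49 -> new Bin 4
  Item 0.73 -> new Bin 5
  Item 0.49 -> Bin 4 (now 0.98)
  Item 0.42 -> Bin 2 (now 0.98)
Total bins used = 5

5


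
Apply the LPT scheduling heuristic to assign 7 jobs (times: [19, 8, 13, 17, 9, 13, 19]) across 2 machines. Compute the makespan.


Sort jobs in decreasing order (LPT): [19, 19, 17, 13, 13, 9, 8]
Assign each job to the least loaded machine:
  Machine 1: jobs [19, 17, 9, 8], load = 53
  Machine 2: jobs [19, 13, 13], load = 45
Makespan = max load = 53

53


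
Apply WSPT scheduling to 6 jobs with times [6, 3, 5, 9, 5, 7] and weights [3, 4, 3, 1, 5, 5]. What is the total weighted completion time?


Compute p/w ratios and sort ascending (WSPT): [(3, 4), (5, 5), (7, 5), (5, 3), (6, 3), (9, 1)]
Compute weighted completion times:
  Job (p=3,w=4): C=3, w*C=4*3=12
  Job (p=5,w=5): C=8, w*C=5*8=40
  Job (p=7,w=5): C=15, w*C=5*15=75
  Job (p=5,w=3): C=20, w*C=3*20=60
  Job (p=6,w=3): C=26, w*C=3*26=78
  Job (p=9,w=1): C=35, w*C=1*35=35
Total weighted completion time = 300

300


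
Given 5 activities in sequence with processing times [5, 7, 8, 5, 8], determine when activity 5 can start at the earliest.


Activity 5 starts after activities 1 through 4 complete.
Predecessor durations: [5, 7, 8, 5]
ES = 5 + 7 + 8 + 5 = 25

25


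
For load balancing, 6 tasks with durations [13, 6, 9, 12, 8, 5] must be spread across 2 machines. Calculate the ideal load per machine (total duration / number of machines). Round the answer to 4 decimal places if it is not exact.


Total processing time = 13 + 6 + 9 + 12 + 8 + 5 = 53
Number of machines = 2
Ideal balanced load = 53 / 2 = 26.5

26.5


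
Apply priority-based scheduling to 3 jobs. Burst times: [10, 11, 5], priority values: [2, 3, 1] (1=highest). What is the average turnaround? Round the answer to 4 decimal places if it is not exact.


Sort by priority (ascending = highest first):
Order: [(1, 5), (2, 10), (3, 11)]
Completion times:
  Priority 1, burst=5, C=5
  Priority 2, burst=10, C=15
  Priority 3, burst=11, C=26
Average turnaround = 46/3 = 15.3333

15.3333


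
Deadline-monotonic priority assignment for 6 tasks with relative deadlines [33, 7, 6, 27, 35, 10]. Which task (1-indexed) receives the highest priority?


Sort tasks by relative deadline (ascending):
  Task 3: deadline = 6
  Task 2: deadline = 7
  Task 6: deadline = 10
  Task 4: deadline = 27
  Task 1: deadline = 33
  Task 5: deadline = 35
Priority order (highest first): [3, 2, 6, 4, 1, 5]
Highest priority task = 3

3


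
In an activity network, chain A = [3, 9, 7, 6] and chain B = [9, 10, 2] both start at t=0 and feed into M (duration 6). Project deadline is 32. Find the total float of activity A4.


Forward pass: ES(A4) = sum of predecessors on chain A = 19
EF = ES + duration = 19 + 6 = 25
Backward pass: LF(M) = deadline = 32; LS(M) = 32 - 6 = 26
LF(A4) = LS(M) - sum(successors on chain A) = 26 - 0 = 26
LS = LF - duration = 26 - 6 = 20
Total float = LS - ES = 20 - 19 = 1

1


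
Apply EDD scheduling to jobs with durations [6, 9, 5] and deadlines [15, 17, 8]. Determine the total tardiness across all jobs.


Sort by due date (EDD order): [(5, 8), (6, 15), (9, 17)]
Compute completion times and tardiness:
  Job 1: p=5, d=8, C=5, tardiness=max(0,5-8)=0
  Job 2: p=6, d=15, C=11, tardiness=max(0,11-15)=0
  Job 3: p=9, d=17, C=20, tardiness=max(0,20-17)=3
Total tardiness = 3

3


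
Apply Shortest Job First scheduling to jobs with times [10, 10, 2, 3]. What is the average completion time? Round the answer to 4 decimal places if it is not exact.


SJF order (ascending): [2, 3, 10, 10]
Completion times:
  Job 1: burst=2, C=2
  Job 2: burst=3, C=5
  Job 3: burst=10, C=15
  Job 4: burst=10, C=25
Average completion = 47/4 = 11.75

11.75


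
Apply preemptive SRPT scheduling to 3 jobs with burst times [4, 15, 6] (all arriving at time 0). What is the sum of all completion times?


Since all jobs arrive at t=0, SRPT equals SPT ordering.
SPT order: [4, 6, 15]
Completion times:
  Job 1: p=4, C=4
  Job 2: p=6, C=10
  Job 3: p=15, C=25
Total completion time = 4 + 10 + 25 = 39

39


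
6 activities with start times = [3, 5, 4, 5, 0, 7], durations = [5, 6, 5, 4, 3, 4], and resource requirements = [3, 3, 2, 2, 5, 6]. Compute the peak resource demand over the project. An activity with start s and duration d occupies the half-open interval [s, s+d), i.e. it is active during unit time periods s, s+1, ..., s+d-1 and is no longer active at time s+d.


Each activity i is active on [start_i, start_i + duration_i).
Compute total resource usage per time slot:
  t=0: active resources = [5], total = 5
  t=1: active resources = [5], total = 5
  t=2: active resources = [5], total = 5
  t=3: active resources = [3], total = 3
  t=4: active resources = [3, 2], total = 5
  t=5: active resources = [3, 3, 2, 2], total = 10
  t=6: active resources = [3, 3, 2, 2], total = 10
  t=7: active resources = [3, 3, 2, 2, 6], total = 16
  t=8: active resources = [3, 2, 2, 6], total = 13
  t=9: active resources = [3, 6], total = 9
  t=10: active resources = [3, 6], total = 9
Peak resource demand = 16

16


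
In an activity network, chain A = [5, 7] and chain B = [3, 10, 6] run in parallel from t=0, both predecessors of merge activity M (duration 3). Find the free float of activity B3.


ES(B3) = sum of predecessors on chain B = 13
EF(B3) = ES + duration = 13 + 6 = 19
Successor of B3 is M. ES(M) = max(sum(A), sum(B)) = max(12, 19) = 19
Free float = ES(successor) - EF(current) = 19 - 19 = 0

0


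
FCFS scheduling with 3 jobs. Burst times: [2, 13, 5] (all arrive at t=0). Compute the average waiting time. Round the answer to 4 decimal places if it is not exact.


FCFS order (as given): [2, 13, 5]
Waiting times:
  Job 1: wait = 0
  Job 2: wait = 2
  Job 3: wait = 15
Sum of waiting times = 17
Average waiting time = 17/3 = 5.6667

5.6667


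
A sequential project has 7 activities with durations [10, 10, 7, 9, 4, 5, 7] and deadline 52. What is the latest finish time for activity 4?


LF(activity 4) = deadline - sum of successor durations
Successors: activities 5 through 7 with durations [4, 5, 7]
Sum of successor durations = 16
LF = 52 - 16 = 36

36


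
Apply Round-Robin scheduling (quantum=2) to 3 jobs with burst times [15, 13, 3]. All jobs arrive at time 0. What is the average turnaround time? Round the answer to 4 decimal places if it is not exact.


Time quantum = 2
Execution trace:
  J1 runs 2 units, time = 2
  J2 runs 2 units, time = 4
  J3 runs 2 units, time = 6
  J1 runs 2 units, time = 8
  J2 runs 2 units, time = 10
  J3 runs 1 units, time = 11
  J1 runs 2 units, time = 13
  J2 runs 2 units, time = 15
  J1 runs 2 units, time = 17
  J2 runs 2 units, time = 19
  J1 runs 2 units, time = 21
  J2 runs 2 units, time = 23
  J1 runs 2 units, time = 25
  J2 runs 2 units, time = 27
  J1 runs 2 units, time = 29
  J2 runs 1 units, time = 30
  J1 runs 1 units, time = 31
Finish times: [31, 30, 11]
Average turnaround = 72/3 = 24.0

24.0


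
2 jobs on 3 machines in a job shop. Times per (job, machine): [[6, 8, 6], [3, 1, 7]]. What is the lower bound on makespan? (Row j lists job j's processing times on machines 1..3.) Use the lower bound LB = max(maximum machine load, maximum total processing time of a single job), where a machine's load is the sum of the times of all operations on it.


Machine loads:
  Machine 1: 6 + 3 = 9
  Machine 2: 8 + 1 = 9
  Machine 3: 6 + 7 = 13
Max machine load = 13
Job totals:
  Job 1: 20
  Job 2: 11
Max job total = 20
Lower bound = max(13, 20) = 20

20


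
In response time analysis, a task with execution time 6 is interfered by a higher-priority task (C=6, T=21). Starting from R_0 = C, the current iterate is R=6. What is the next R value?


R_next = C + ceil(R_prev / T_hp) * C_hp
ceil(6 / 21) = ceil(0.2857) = 1
Interference = 1 * 6 = 6
R_next = 6 + 6 = 12

12


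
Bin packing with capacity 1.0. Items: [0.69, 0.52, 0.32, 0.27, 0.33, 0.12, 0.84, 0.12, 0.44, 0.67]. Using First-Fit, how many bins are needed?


Place items sequentially using First-Fit:
  Item 0.69 -> new Bin 1
  Item 0.52 -> new Bin 2
  Item 0.32 -> Bin 2 (now 0.84)
  Item 0.27 -> Bin 1 (now 0.96)
  Item 0.33 -> new Bin 3
  Item 0.12 -> Bin 2 (now 0.96)
  Item 0.84 -> new Bin 4
  Item 0.12 -> Bin 3 (now 0.45)
  Item 0.44 -> Bin 3 (now 0.89)
  Item 0.67 -> new Bin 5
Total bins used = 5

5


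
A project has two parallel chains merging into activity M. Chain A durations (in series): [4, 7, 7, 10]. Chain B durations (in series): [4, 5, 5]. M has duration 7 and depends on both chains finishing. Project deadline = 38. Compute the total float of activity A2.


Forward pass: ES(A2) = sum of predecessors on chain A = 4
EF = ES + duration = 4 + 7 = 11
Backward pass: LF(M) = deadline = 38; LS(M) = 38 - 7 = 31
LF(A2) = LS(M) - sum(successors on chain A) = 31 - 17 = 14
LS = LF - duration = 14 - 7 = 7
Total float = LS - ES = 7 - 4 = 3

3


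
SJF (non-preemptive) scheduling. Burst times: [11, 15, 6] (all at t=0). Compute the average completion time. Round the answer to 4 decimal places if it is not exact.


SJF order (ascending): [6, 11, 15]
Completion times:
  Job 1: burst=6, C=6
  Job 2: burst=11, C=17
  Job 3: burst=15, C=32
Average completion = 55/3 = 18.3333

18.3333


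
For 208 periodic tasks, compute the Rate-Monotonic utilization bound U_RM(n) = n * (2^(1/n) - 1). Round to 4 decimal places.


Compute 2^(1/208) = 1.0033379971
Subtract 1: 1.0033379971 - 1 = 0.0033379971
Multiply by n: 208 * 0.0033379971 = 0.6943033968
Round to 4 dp: 0.6943

0.6943


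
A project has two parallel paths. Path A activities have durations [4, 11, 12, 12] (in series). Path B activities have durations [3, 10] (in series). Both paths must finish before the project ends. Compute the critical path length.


Path A total = 4 + 11 + 12 + 12 = 39
Path B total = 3 + 10 = 13
Critical path = longest path = max(39, 13) = 39

39


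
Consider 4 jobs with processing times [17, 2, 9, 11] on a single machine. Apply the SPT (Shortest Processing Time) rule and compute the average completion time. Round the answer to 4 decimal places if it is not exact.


Sort jobs by processing time (SPT order): [2, 9, 11, 17]
Compute completion times sequentially:
  Job 1: processing = 2, completes at 2
  Job 2: processing = 9, completes at 11
  Job 3: processing = 11, completes at 22
  Job 4: processing = 17, completes at 39
Sum of completion times = 74
Average completion time = 74/4 = 18.5

18.5


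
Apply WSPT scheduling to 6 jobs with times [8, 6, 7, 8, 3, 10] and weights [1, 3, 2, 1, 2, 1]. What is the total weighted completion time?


Compute p/w ratios and sort ascending (WSPT): [(3, 2), (6, 3), (7, 2), (8, 1), (8, 1), (10, 1)]
Compute weighted completion times:
  Job (p=3,w=2): C=3, w*C=2*3=6
  Job (p=6,w=3): C=9, w*C=3*9=27
  Job (p=7,w=2): C=16, w*C=2*16=32
  Job (p=8,w=1): C=24, w*C=1*24=24
  Job (p=8,w=1): C=32, w*C=1*32=32
  Job (p=10,w=1): C=42, w*C=1*42=42
Total weighted completion time = 163

163


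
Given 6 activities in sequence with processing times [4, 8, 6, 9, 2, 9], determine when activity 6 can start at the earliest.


Activity 6 starts after activities 1 through 5 complete.
Predecessor durations: [4, 8, 6, 9, 2]
ES = 4 + 8 + 6 + 9 + 2 = 29

29


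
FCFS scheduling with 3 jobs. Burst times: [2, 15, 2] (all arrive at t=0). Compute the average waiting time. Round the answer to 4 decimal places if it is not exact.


FCFS order (as given): [2, 15, 2]
Waiting times:
  Job 1: wait = 0
  Job 2: wait = 2
  Job 3: wait = 17
Sum of waiting times = 19
Average waiting time = 19/3 = 6.3333

6.3333


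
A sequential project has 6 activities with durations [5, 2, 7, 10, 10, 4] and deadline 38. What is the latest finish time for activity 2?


LF(activity 2) = deadline - sum of successor durations
Successors: activities 3 through 6 with durations [7, 10, 10, 4]
Sum of successor durations = 31
LF = 38 - 31 = 7

7


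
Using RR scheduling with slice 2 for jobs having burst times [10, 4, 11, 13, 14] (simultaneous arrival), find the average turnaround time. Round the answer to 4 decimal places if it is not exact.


Time quantum = 2
Execution trace:
  J1 runs 2 units, time = 2
  J2 runs 2 units, time = 4
  J3 runs 2 units, time = 6
  J4 runs 2 units, time = 8
  J5 runs 2 units, time = 10
  J1 runs 2 units, time = 12
  J2 runs 2 units, time = 14
  J3 runs 2 units, time = 16
  J4 runs 2 units, time = 18
  J5 runs 2 units, time = 20
  J1 runs 2 units, time = 22
  J3 runs 2 units, time = 24
  J4 runs 2 units, time = 26
  J5 runs 2 units, time = 28
  J1 runs 2 units, time = 30
  J3 runs 2 units, time = 32
  J4 runs 2 units, time = 34
  J5 runs 2 units, time = 36
  J1 runs 2 units, time = 38
  J3 runs 2 units, time = 40
  J4 runs 2 units, time = 42
  J5 runs 2 units, time = 44
  J3 runs 1 units, time = 45
  J4 runs 2 units, time = 47
  J5 runs 2 units, time = 49
  J4 runs 1 units, time = 50
  J5 runs 2 units, time = 52
Finish times: [38, 14, 45, 50, 52]
Average turnaround = 199/5 = 39.8

39.8


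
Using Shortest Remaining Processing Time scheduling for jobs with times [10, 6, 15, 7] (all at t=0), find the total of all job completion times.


Since all jobs arrive at t=0, SRPT equals SPT ordering.
SPT order: [6, 7, 10, 15]
Completion times:
  Job 1: p=6, C=6
  Job 2: p=7, C=13
  Job 3: p=10, C=23
  Job 4: p=15, C=38
Total completion time = 6 + 13 + 23 + 38 = 80

80


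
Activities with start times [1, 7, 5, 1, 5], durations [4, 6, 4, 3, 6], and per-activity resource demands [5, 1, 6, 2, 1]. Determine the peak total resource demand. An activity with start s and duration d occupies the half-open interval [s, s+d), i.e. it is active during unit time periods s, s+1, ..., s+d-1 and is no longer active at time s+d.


Each activity i is active on [start_i, start_i + duration_i).
Compute total resource usage per time slot:
  t=0: active resources = [], total = 0
  t=1: active resources = [5, 2], total = 7
  t=2: active resources = [5, 2], total = 7
  t=3: active resources = [5, 2], total = 7
  t=4: active resources = [5], total = 5
  t=5: active resources = [6, 1], total = 7
  t=6: active resources = [6, 1], total = 7
  t=7: active resources = [1, 6, 1], total = 8
  t=8: active resources = [1, 6, 1], total = 8
  t=9: active resources = [1, 1], total = 2
  t=10: active resources = [1, 1], total = 2
  t=11: active resources = [1], total = 1
  t=12: active resources = [1], total = 1
Peak resource demand = 8

8


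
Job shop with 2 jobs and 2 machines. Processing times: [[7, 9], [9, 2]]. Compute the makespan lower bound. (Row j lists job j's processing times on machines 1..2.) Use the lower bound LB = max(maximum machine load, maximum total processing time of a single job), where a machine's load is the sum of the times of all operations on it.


Machine loads:
  Machine 1: 7 + 9 = 16
  Machine 2: 9 + 2 = 11
Max machine load = 16
Job totals:
  Job 1: 16
  Job 2: 11
Max job total = 16
Lower bound = max(16, 16) = 16

16


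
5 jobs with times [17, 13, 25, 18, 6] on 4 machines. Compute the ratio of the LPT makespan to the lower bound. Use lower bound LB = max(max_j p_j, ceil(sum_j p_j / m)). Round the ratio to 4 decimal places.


LPT order: [25, 18, 17, 13, 6]
Machine loads after assignment: [25, 18, 17, 19]
LPT makespan = 25
Lower bound = max(max_job, ceil(total/4)) = max(25, 20) = 25
Ratio = 25 / 25 = 1.0

1.0


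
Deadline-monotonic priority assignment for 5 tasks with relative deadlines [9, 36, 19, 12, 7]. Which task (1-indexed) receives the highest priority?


Sort tasks by relative deadline (ascending):
  Task 5: deadline = 7
  Task 1: deadline = 9
  Task 4: deadline = 12
  Task 3: deadline = 19
  Task 2: deadline = 36
Priority order (highest first): [5, 1, 4, 3, 2]
Highest priority task = 5

5


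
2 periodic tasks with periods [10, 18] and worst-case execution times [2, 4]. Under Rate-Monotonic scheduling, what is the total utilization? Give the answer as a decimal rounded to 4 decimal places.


Compute individual utilizations (exact fractions):
  Task 1: C/T = 2/10 = 1/5 (approx. 0.2)
  Task 2: C/T = 4/18 = 2/9 (approx. 0.2222)
Total utilization U = 1/5 + 2/9 = 19/45
Rounded to 4 decimal places: U = 0.4222
RM (Liu & Layland) bound for 2 tasks = 0.828427; compare with U = 19/45 (approx. 0.422222)
U <= bound, so schedulable by RM sufficient condition.

0.4222


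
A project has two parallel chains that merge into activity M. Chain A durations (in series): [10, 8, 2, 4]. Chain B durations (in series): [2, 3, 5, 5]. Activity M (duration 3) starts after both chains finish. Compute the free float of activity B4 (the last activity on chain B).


ES(B4) = sum of predecessors on chain B = 10
EF(B4) = ES + duration = 10 + 5 = 15
Successor of B4 is M. ES(M) = max(sum(A), sum(B)) = max(24, 15) = 24
Free float = ES(successor) - EF(current) = 24 - 15 = 9

9


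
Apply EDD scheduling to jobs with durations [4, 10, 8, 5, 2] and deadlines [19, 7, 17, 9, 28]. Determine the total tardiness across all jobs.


Sort by due date (EDD order): [(10, 7), (5, 9), (8, 17), (4, 19), (2, 28)]
Compute completion times and tardiness:
  Job 1: p=10, d=7, C=10, tardiness=max(0,10-7)=3
  Job 2: p=5, d=9, C=15, tardiness=max(0,15-9)=6
  Job 3: p=8, d=17, C=23, tardiness=max(0,23-17)=6
  Job 4: p=4, d=19, C=27, tardiness=max(0,27-19)=8
  Job 5: p=2, d=28, C=29, tardiness=max(0,29-28)=1
Total tardiness = 24

24


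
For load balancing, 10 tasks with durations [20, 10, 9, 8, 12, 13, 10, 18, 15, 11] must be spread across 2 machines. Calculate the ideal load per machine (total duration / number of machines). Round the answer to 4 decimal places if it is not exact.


Total processing time = 20 + 10 + 9 + 8 + 12 + 13 + 10 + 18 + 15 + 11 = 126
Number of machines = 2
Ideal balanced load = 126 / 2 = 63.0

63.0


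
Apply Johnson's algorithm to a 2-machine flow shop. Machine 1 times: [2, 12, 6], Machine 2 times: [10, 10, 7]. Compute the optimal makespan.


Apply Johnson's rule:
  Group 1 (a <= b): [(1, 2, 10), (3, 6, 7)]
  Group 2 (a > b): [(2, 12, 10)]
Optimal job order: [1, 3, 2]
Schedule:
  Job 1: M1 done at 2, M2 done at 12
  Job 3: M1 done at 8, M2 done at 19
  Job 2: M1 done at 20, M2 done at 30
Makespan = 30

30


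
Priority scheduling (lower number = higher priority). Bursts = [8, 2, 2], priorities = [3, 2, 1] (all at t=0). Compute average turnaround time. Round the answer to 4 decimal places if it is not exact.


Sort by priority (ascending = highest first):
Order: [(1, 2), (2, 2), (3, 8)]
Completion times:
  Priority 1, burst=2, C=2
  Priority 2, burst=2, C=4
  Priority 3, burst=8, C=12
Average turnaround = 18/3 = 6.0

6.0


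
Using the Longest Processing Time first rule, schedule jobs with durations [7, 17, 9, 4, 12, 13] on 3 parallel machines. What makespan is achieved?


Sort jobs in decreasing order (LPT): [17, 13, 12, 9, 7, 4]
Assign each job to the least loaded machine:
  Machine 1: jobs [17, 4], load = 21
  Machine 2: jobs [13, 7], load = 20
  Machine 3: jobs [12, 9], load = 21
Makespan = max load = 21

21


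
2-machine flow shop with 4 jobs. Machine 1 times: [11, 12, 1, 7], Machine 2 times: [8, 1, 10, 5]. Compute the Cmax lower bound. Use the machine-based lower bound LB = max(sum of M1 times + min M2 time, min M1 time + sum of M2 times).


LB1 = sum(M1 times) + min(M2 times) = 31 + 1 = 32
LB2 = min(M1 times) + sum(M2 times) = 1 + 24 = 25
Lower bound = max(LB1, LB2) = max(32, 25) = 32

32


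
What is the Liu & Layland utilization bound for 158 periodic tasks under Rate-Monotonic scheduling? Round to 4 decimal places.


Compute 2^(1/158) = 1.0043966445
Subtract 1: 1.0043966445 - 1 = 0.0043966445
Multiply by n: 158 * 0.0043966445 = 0.6946698310
Round to 4 dp: 0.6947

0.6947


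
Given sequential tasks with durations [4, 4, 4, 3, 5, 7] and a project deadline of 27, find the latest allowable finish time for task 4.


LF(activity 4) = deadline - sum of successor durations
Successors: activities 5 through 6 with durations [5, 7]
Sum of successor durations = 12
LF = 27 - 12 = 15

15


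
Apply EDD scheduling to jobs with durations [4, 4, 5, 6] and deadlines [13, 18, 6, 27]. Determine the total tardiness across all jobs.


Sort by due date (EDD order): [(5, 6), (4, 13), (4, 18), (6, 27)]
Compute completion times and tardiness:
  Job 1: p=5, d=6, C=5, tardiness=max(0,5-6)=0
  Job 2: p=4, d=13, C=9, tardiness=max(0,9-13)=0
  Job 3: p=4, d=18, C=13, tardiness=max(0,13-18)=0
  Job 4: p=6, d=27, C=19, tardiness=max(0,19-27)=0
Total tardiness = 0

0


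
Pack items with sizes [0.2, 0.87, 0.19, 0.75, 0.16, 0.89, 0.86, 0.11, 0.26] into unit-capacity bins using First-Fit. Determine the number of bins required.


Place items sequentially using First-Fit:
  Item 0.2 -> new Bin 1
  Item 0.87 -> new Bin 2
  Item 0.19 -> Bin 1 (now 0.39)
  Item 0.75 -> new Bin 3
  Item 0.16 -> Bin 1 (now 0.55)
  Item 0.89 -> new Bin 4
  Item 0.86 -> new Bin 5
  Item 0.11 -> Bin 1 (now 0.66)
  Item 0.26 -> Bin 1 (now 0.92)
Total bins used = 5

5


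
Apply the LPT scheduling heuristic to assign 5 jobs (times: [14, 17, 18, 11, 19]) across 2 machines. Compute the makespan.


Sort jobs in decreasing order (LPT): [19, 18, 17, 14, 11]
Assign each job to the least loaded machine:
  Machine 1: jobs [19, 14, 11], load = 44
  Machine 2: jobs [18, 17], load = 35
Makespan = max load = 44

44


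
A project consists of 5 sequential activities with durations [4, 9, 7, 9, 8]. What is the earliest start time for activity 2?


Activity 2 starts after activities 1 through 1 complete.
Predecessor durations: [4]
ES = 4 = 4

4


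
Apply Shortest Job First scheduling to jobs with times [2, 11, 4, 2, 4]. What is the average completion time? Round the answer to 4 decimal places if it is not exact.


SJF order (ascending): [2, 2, 4, 4, 11]
Completion times:
  Job 1: burst=2, C=2
  Job 2: burst=2, C=4
  Job 3: burst=4, C=8
  Job 4: burst=4, C=12
  Job 5: burst=11, C=23
Average completion = 49/5 = 9.8

9.8


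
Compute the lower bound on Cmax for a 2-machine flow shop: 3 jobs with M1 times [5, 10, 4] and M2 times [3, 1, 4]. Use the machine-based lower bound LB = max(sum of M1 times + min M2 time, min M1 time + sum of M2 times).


LB1 = sum(M1 times) + min(M2 times) = 19 + 1 = 20
LB2 = min(M1 times) + sum(M2 times) = 4 + 8 = 12
Lower bound = max(LB1, LB2) = max(20, 12) = 20

20


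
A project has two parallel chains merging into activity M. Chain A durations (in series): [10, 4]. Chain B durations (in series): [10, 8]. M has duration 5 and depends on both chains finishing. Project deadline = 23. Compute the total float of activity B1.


Forward pass: ES(B1) = sum of predecessors on chain B = 0
EF = ES + duration = 0 + 10 = 10
Backward pass: LF(M) = deadline = 23; LS(M) = 23 - 5 = 18
LF(B1) = LS(M) - sum(successors on chain B) = 18 - 8 = 10
LS = LF - duration = 10 - 10 = 0
Total float = LS - ES = 0 - 0 = 0

0


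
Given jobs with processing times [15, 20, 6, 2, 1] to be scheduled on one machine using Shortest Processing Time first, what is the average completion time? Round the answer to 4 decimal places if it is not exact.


Sort jobs by processing time (SPT order): [1, 2, 6, 15, 20]
Compute completion times sequentially:
  Job 1: processing = 1, completes at 1
  Job 2: processing = 2, completes at 3
  Job 3: processing = 6, completes at 9
  Job 4: processing = 15, completes at 24
  Job 5: processing = 20, completes at 44
Sum of completion times = 81
Average completion time = 81/5 = 16.2

16.2
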